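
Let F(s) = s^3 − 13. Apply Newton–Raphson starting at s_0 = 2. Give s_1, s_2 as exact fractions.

s_1 = 29/12, s_2 = 35621/15138

F'(s) = 3s^2.
F(2) = −5, F'(2) = 12, so s_1 = 2 − (−5)/12 = 29/12.
F(29/12) = 1925/1728, F'(29/12) = 841/48, so s_2 = (29/12) − (1925/1728)/(841/48) = 35621/15138.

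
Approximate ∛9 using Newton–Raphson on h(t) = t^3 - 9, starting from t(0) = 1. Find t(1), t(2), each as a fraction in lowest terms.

t(1) = 11/3, t(2) = 2905/1089

h'(t) = 3t^2.
h(1) = -8, h'(1) = 3, so t(1) = 1 - (-8)/3 = 11/3.
h(11/3) = 1088/27, h'(11/3) = 121/3, so t(2) = (11/3) - (1088/27)/(121/3) = 2905/1089.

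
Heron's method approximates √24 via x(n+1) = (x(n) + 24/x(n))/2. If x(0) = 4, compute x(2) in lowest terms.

49/10

x(1) = (4 + 24/4)/2 = 5.
x(2) = (5 + 24/5)/2 = 49/10.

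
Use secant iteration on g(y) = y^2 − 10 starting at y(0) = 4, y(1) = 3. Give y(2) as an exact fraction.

g(4) = 6, g(3) = −1. y(2) = 3 − (−1)·(3 − 4)/((−1) − 6) = 22/7.

22/7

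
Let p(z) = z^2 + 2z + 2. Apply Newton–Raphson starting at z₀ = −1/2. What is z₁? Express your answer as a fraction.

p'(z) = 2z + 2.
p(−1/2) = 5/4, p'(−1/2) = 1, so z₁ = (−1/2) − (5/4)/1 = −7/4.

−7/4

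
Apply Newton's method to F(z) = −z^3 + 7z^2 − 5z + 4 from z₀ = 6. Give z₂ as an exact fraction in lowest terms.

F'(z) = −3z^2 + 14z − 5.
F(6) = 10, F'(6) = −29, so z₁ = 6 − 10/(−29) = 184/29.
F(184/29) = −32900/24389, F'(184/29) = −31069/841, so z₂ = (184/29) − (−32900/24389)/(−31069/841) = 5683796/901001.

5683796/901001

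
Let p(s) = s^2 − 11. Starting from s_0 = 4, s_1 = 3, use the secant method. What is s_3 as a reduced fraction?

p(4) = 5, p(3) = −2. s_2 = 3 − (−2)·(3 − 4)/((−2) − 5) = 23/7.
p(3) = −2, p(23/7) = −10/49. s_3 = (23/7) − (−10/49)·((23/7) − 3)/((−10/49) − (−2)) = 73/22.

73/22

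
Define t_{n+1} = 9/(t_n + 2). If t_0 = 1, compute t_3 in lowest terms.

45/19

t_1 = 9/(1 + 2) = 3.
t_2 = 9/(3 + 2) = 9/5.
t_3 = 9/(9/5 + 2) = 45/19.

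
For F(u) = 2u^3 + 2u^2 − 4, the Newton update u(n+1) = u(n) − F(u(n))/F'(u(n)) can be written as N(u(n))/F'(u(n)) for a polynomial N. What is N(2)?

44

F'(u) = 6u^2 + 4u.
N(u) = u·F'(u) − F(u) = u·(6u^2 + 4u) − (2u^3 + 2u^2 − 4) = 4u^3 + 2u^2 + 4.
N(2) = 44.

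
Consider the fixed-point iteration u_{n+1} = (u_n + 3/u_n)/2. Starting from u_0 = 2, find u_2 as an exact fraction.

u_1 = (2 + 3/2)/2 = 7/4.
u_2 = (7/4 + 3/(7/4))/2 = 97/56.

97/56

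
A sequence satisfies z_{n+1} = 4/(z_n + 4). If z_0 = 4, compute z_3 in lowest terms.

z_1 = 4/(4 + 4) = 1/2.
z_2 = 4/(1/2 + 4) = 8/9.
z_3 = 4/(8/9 + 4) = 9/11.

9/11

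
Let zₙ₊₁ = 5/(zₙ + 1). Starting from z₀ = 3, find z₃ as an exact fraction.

z₁ = 5/(3 + 1) = 5/4.
z₂ = 5/(5/4 + 1) = 20/9.
z₃ = 5/(20/9 + 1) = 45/29.

45/29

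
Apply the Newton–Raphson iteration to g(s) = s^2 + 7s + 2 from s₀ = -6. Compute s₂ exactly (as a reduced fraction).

-1106/165

g'(s) = 2s + 7.
g(-6) = -4, g'(-6) = -5, so s₁ = (-6) - (-4)/(-5) = -34/5.
g(-34/5) = 16/25, g'(-34/5) = -33/5, so s₂ = (-34/5) - (16/25)/(-33/5) = -1106/165.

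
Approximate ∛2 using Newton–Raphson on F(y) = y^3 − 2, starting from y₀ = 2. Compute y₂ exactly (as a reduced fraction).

35/27

F'(y) = 3y^2.
F(2) = 6, F'(2) = 12, so y₁ = 2 − 6/12 = 3/2.
F(3/2) = 11/8, F'(3/2) = 27/4, so y₂ = (3/2) − (11/8)/(27/4) = 35/27.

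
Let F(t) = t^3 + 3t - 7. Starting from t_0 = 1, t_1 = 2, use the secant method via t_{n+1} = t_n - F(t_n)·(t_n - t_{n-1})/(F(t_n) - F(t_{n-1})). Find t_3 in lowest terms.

1558/1129

F(1) = -3, F(2) = 7. t_2 = 2 - 7·(2 - 1)/(7 - (-3)) = 13/10.
F(2) = 7, F(13/10) = -903/1000. t_3 = (13/10) - (-903/1000)·((13/10) - 2)/((-903/1000) - 7) = 1558/1129.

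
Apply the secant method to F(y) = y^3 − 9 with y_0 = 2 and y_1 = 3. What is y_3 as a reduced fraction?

F(2) = −1, F(3) = 18. y_2 = 3 − 18·(3 − 2)/(18 − (−1)) = 39/19.
F(3) = 18, F(39/19) = −2412/6859. y_3 = (39/19) − (−2412/6859)·((39/19) − 3)/((−2412/6859) − 18) = 1609/777.

1609/777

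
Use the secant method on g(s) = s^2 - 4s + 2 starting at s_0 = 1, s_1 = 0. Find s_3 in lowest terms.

g(1) = -1, g(0) = 2. s_2 = 0 - 2·(0 - 1)/(2 - (-1)) = 2/3.
g(0) = 2, g(2/3) = -2/9. s_3 = (2/3) - (-2/9)·((2/3) - 0)/((-2/9) - 2) = 3/5.

3/5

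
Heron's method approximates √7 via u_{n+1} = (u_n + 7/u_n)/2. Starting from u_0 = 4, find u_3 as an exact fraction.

1902497/719072

u_1 = (4 + 7/4)/2 = 23/8.
u_2 = (23/8 + 7/(23/8))/2 = 977/368.
u_3 = (977/368 + 7/(977/368))/2 = 1902497/719072.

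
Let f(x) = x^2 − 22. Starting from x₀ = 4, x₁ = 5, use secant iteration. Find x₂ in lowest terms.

14/3

f(4) = −6, f(5) = 3. x₂ = 5 − 3·(5 − 4)/(3 − (−6)) = 14/3.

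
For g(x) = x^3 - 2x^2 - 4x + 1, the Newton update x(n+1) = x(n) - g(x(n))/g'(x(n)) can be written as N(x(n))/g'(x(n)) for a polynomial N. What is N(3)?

35

g'(x) = 3x^2 - 4x - 4.
N(x) = x·g'(x) - g(x) = x·(3x^2 - 4x - 4) - (x^3 - 2x^2 - 4x + 1) = 2x^3 - 2x^2 - 1.
N(3) = 35.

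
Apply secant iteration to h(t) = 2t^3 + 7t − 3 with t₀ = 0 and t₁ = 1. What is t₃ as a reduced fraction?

h(0) = −3, h(1) = 6. t₂ = 1 − 6·(1 − 0)/(6 − (−3)) = 1/3.
h(1) = 6, h(1/3) = −16/27. t₃ = (1/3) − (−16/27)·((1/3) − 1)/((−16/27) − 6) = 35/89.

35/89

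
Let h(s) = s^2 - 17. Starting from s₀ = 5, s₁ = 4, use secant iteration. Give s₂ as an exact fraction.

h(5) = 8, h(4) = -1. s₂ = 4 - (-1)·(4 - 5)/((-1) - 8) = 37/9.

37/9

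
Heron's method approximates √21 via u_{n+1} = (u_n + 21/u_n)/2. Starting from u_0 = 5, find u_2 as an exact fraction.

527/115

u_1 = (5 + 21/5)/2 = 23/5.
u_2 = (23/5 + 21/(23/5))/2 = 527/115.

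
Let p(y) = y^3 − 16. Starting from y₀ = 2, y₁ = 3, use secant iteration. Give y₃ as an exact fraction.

19990/7987

p(2) = −8, p(3) = 11. y₂ = 3 − 11·(3 − 2)/(11 − (−8)) = 46/19.
p(3) = 11, p(46/19) = −12408/6859. y₃ = (46/19) − (−12408/6859)·((46/19) − 3)/((−12408/6859) − 11) = 19990/7987.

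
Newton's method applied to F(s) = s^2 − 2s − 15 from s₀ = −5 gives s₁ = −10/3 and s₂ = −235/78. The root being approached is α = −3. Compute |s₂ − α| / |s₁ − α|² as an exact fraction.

s₁ − α = −10/3 − (−3) = −10/3 + 3 = −1/3, so |s₁ − α| = 1/3.
s₂ − α = −235/78 − (−3) = −235/78 + 3 = −1/78, so |s₂ − α| = 1/78.
|s₁ − α|² = 1/9.
Ratio = (1/78) / (1/9) = 3/26.

3/26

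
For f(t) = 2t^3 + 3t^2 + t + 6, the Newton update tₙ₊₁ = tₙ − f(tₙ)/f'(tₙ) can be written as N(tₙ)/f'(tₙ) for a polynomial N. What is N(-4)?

f'(t) = 6t^2 + 6t + 1.
N(t) = t·f'(t) − f(t) = t·(6t^2 + 6t + 1) − (2t^3 + 3t^2 + t + 6) = 4t^3 + 3t^2 − 6.
N(-4) = −214.

−214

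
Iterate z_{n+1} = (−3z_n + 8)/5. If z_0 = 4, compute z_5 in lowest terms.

2396/3125

z_1 = (−3·4 + 8)/5 = −4/5.
z_2 = (−3·(−4/5) + 8)/5 = 52/25.
z_3 = (−3·(52/25) + 8)/5 = 44/125.
z_4 = (−3·(44/125) + 8)/5 = 868/625.
z_5 = (−3·(868/625) + 8)/5 = 2396/3125.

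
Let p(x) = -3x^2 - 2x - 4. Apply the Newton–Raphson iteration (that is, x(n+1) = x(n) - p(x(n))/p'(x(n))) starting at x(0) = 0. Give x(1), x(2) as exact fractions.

p'(x) = -6x - 2.
p(0) = -4, p'(0) = -2, so x(1) = 0 - (-4)/(-2) = -2.
p(-2) = -12, p'(-2) = 10, so x(2) = (-2) - (-12)/10 = -4/5.

x(1) = -2, x(2) = -4/5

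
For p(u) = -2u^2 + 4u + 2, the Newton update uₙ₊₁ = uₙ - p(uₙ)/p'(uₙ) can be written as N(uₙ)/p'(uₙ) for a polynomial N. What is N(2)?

p'(u) = -4u + 4.
N(u) = u·p'(u) - p(u) = u·(-4u + 4) - (-2u^2 + 4u + 2) = -2u^2 - 2.
N(2) = -10.

-10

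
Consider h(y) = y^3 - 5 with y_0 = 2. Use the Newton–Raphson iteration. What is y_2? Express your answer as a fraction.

503/294

h'(y) = 3y^2.
h(2) = 3, h'(2) = 12, so y_1 = 2 - 3/12 = 7/4.
h(7/4) = 23/64, h'(7/4) = 147/16, so y_2 = (7/4) - (23/64)/(147/16) = 503/294.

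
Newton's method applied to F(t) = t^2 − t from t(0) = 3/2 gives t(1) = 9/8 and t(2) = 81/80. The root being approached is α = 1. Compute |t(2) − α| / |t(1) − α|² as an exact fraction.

t(1) − α = 9/8 − 1 = 1/8, so |t(1) − α| = 1/8.
t(2) − α = 81/80 − 1 = 1/80, so |t(2) − α| = 1/80.
|t(1) − α|² = 1/64.
Ratio = (1/80) / (1/64) = 4/5.

4/5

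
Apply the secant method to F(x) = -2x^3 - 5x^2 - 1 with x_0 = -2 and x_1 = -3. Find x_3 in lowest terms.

F(-2) = -5, F(-3) = 8. x_2 = (-3) - 8·((-3) - (-2))/(8 - (-5)) = -31/13.
F(-3) = 8, F(-31/13) = -5080/2197. x_3 = (-31/13) - (-5080/2197)·((-31/13) - (-3))/((-5080/2197) - 8) = -893/354.

-893/354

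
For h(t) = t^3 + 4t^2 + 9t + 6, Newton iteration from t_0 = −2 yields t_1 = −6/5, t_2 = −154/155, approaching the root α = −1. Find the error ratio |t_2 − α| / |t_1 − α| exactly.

1/31

t_1 − α = −6/5 − (−1) = −6/5 + 1 = −1/5, so |t_1 − α| = 1/5.
t_2 − α = −154/155 − (−1) = −154/155 + 1 = 1/155, so |t_2 − α| = 1/155.
Ratio = (1/155) / (1/5) = 1/31.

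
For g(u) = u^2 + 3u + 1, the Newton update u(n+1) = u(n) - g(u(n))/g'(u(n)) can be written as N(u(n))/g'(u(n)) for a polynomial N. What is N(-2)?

3

g'(u) = 2u + 3.
N(u) = u·g'(u) - g(u) = u·(2u + 3) - (u^2 + 3u + 1) = u^2 - 1.
N(-2) = 3.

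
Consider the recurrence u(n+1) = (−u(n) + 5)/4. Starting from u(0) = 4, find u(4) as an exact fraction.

u(1) = (−4 + 5)/4 = 1/4.
u(2) = (−(1/4) + 5)/4 = 19/16.
u(3) = (−(19/16) + 5)/4 = 61/64.
u(4) = (−(61/64) + 5)/4 = 259/256.

259/256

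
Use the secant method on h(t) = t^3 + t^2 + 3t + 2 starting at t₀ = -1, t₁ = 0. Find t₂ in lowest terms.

h(-1) = -1, h(0) = 2. t₂ = 0 - 2·(0 - (-1))/(2 - (-1)) = -2/3.

-2/3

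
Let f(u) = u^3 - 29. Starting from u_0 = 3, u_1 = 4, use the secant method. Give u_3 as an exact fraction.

f(3) = -2, f(4) = 35. u_2 = 4 - 35·(4 - 3)/(35 - (-2)) = 113/37.
f(4) = 35, f(113/37) = -26040/50653. u_3 = (113/37) - (-26040/50653)·((113/37) - 4)/((-26040/50653) - 35) = 157673/51397.

157673/51397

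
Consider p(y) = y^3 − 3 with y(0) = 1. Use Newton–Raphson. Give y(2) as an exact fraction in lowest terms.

p'(y) = 3y^2.
p(1) = −2, p'(1) = 3, so y(1) = 1 − (−2)/3 = 5/3.
p(5/3) = 44/27, p'(5/3) = 25/3, so y(2) = (5/3) − (44/27)/(25/3) = 331/225.

331/225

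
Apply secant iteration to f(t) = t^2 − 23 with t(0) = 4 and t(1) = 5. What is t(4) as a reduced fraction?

18181/3791

f(4) = −7, f(5) = 2. t(2) = 5 − 2·(5 − 4)/(2 − (−7)) = 43/9.
f(5) = 2, f(43/9) = −14/81. t(3) = (43/9) − (−14/81)·((43/9) − 5)/((−14/81) − 2) = 211/44.
f(43/9) = −14/81, f(211/44) = −7/1936. t(4) = (211/44) − (−7/1936)·((211/44) − (43/9))/((−7/1936) − (−14/81)) = 18181/3791.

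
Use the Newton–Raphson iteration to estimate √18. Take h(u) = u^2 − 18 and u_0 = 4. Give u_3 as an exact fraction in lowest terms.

h'(u) = 2u.
h(4) = −2, h'(4) = 8, so u_1 = 4 − (−2)/8 = 17/4.
h(17/4) = 1/16, h'(17/4) = 17/2, so u_2 = (17/4) − (1/16)/(17/2) = 577/136.
h(577/136) = 1/18496, h'(577/136) = 577/68, so u_3 = (577/136) − (1/18496)/(577/68) = 665857/156944.

665857/156944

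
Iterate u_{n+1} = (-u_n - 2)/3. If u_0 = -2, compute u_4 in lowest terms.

-14/27

u_1 = (-(-2) - 2)/3 = 0.
u_2 = (-0 - 2)/3 = -2/3.
u_3 = (-(-2/3) - 2)/3 = -4/9.
u_4 = (-(-4/9) - 2)/3 = -14/27.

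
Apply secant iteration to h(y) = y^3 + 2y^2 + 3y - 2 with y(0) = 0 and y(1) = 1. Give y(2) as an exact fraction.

h(0) = -2, h(1) = 4. y(2) = 1 - 4·(1 - 0)/(4 - (-2)) = 1/3.

1/3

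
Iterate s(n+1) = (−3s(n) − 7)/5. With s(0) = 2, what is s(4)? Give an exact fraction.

s(1) = (−3·2 − 7)/5 = −13/5.
s(2) = (−3·(−13/5) − 7)/5 = 4/25.
s(3) = (−3·(4/25) − 7)/5 = −187/125.
s(4) = (−3·(−187/125) − 7)/5 = −314/625.

−314/625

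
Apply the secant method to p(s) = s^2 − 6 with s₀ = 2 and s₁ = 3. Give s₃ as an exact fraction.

22/9

p(2) = −2, p(3) = 3. s₂ = 3 − 3·(3 − 2)/(3 − (−2)) = 12/5.
p(3) = 3, p(12/5) = −6/25. s₃ = (12/5) − (−6/25)·((12/5) − 3)/((−6/25) − 3) = 22/9.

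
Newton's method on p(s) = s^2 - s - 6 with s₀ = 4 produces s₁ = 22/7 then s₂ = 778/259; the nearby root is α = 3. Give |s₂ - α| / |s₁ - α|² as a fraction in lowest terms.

7/37

s₁ - α = 22/7 - 3 = 1/7, so |s₁ - α| = 1/7.
s₂ - α = 778/259 - 3 = 1/259, so |s₂ - α| = 1/259.
|s₁ - α|² = 1/49.
Ratio = (1/259) / (1/49) = 7/37.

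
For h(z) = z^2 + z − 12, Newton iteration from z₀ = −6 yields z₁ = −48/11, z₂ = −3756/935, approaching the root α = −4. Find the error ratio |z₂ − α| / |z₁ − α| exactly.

4/85

z₁ − α = −48/11 − (−4) = −48/11 + 4 = −4/11, so |z₁ − α| = 4/11.
z₂ − α = −3756/935 − (−4) = −3756/935 + 4 = −16/935, so |z₂ − α| = 16/935.
Ratio = (16/935) / (4/11) = 4/85.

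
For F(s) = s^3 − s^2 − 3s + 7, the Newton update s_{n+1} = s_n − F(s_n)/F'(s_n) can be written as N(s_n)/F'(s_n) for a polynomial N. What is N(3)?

38

F'(s) = 3s^2 − 2s − 3.
N(s) = s·F'(s) − F(s) = s·(3s^2 − 2s − 3) − (s^3 − s^2 − 3s + 7) = 2s^3 − s^2 − 7.
N(3) = 38.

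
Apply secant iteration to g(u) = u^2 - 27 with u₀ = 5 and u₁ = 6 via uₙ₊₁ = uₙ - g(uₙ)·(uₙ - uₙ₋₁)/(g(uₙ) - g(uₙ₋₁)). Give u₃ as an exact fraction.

213/41

g(5) = -2, g(6) = 9. u₂ = 6 - 9·(6 - 5)/(9 - (-2)) = 57/11.
g(6) = 9, g(57/11) = -18/121. u₃ = (57/11) - (-18/121)·((57/11) - 6)/((-18/121) - 9) = 213/41.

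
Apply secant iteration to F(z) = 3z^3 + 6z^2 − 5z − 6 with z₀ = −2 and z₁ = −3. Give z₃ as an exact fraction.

−3417/1502

F(−2) = 4, F(−3) = −18. z₂ = (−3) − (−18)·((−3) − (−2))/((−18) − 4) = −24/11.
F(−3) = −18, F(−24/11) = 3078/1331. z₃ = (−24/11) − (3078/1331)·((−24/11) − (−3))/((3078/1331) − (−18)) = −3417/1502.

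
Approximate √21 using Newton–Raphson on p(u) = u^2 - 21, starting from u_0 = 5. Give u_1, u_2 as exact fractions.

p'(u) = 2u.
p(5) = 4, p'(5) = 10, so u_1 = 5 - 4/10 = 23/5.
p(23/5) = 4/25, p'(23/5) = 46/5, so u_2 = (23/5) - (4/25)/(46/5) = 527/115.

u_1 = 23/5, u_2 = 527/115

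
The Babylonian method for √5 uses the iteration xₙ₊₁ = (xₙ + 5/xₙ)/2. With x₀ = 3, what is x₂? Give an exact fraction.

47/21

x₁ = (3 + 5/3)/2 = 7/3.
x₂ = (7/3 + 5/(7/3))/2 = 47/21.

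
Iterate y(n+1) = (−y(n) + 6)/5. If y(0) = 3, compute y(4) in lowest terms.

y(1) = (−3 + 6)/5 = 3/5.
y(2) = (−(3/5) + 6)/5 = 27/25.
y(3) = (−(27/25) + 6)/5 = 123/125.
y(4) = (−(123/125) + 6)/5 = 627/625.

627/625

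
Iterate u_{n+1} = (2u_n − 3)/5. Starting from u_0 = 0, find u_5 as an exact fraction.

u_1 = (2·0 − 3)/5 = −3/5.
u_2 = (2·(−3/5) − 3)/5 = −21/25.
u_3 = (2·(−21/25) − 3)/5 = −117/125.
u_4 = (2·(−117/125) − 3)/5 = −609/625.
u_5 = (2·(−609/625) − 3)/5 = −3093/3125.

−3093/3125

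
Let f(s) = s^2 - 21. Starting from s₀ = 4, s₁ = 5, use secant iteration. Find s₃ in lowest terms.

f(4) = -5, f(5) = 4. s₂ = 5 - 4·(5 - 4)/(4 - (-5)) = 41/9.
f(5) = 4, f(41/9) = -20/81. s₃ = (41/9) - (-20/81)·((41/9) - 5)/((-20/81) - 4) = 197/43.

197/43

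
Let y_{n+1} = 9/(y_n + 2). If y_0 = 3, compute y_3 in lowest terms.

171/83

y_1 = 9/(3 + 2) = 9/5.
y_2 = 9/(9/5 + 2) = 45/19.
y_3 = 9/(45/19 + 2) = 171/83.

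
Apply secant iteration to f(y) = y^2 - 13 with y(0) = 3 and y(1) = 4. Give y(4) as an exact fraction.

4799/1331

f(3) = -4, f(4) = 3. y(2) = 4 - 3·(4 - 3)/(3 - (-4)) = 25/7.
f(4) = 3, f(25/7) = -12/49. y(3) = (25/7) - (-12/49)·((25/7) - 4)/((-12/49) - 3) = 191/53.
f(25/7) = -12/49, f(191/53) = -36/2809. y(4) = (191/53) - (-36/2809)·((191/53) - (25/7))/((-36/2809) - (-12/49)) = 4799/1331.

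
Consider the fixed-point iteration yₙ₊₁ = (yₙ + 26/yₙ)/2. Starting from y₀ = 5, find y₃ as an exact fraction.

y₁ = (5 + 26/5)/2 = 51/10.
y₂ = (51/10 + 26/(51/10))/2 = 5201/1020.
y₃ = (5201/1020 + 26/(5201/1020))/2 = 54100801/10610040.

54100801/10610040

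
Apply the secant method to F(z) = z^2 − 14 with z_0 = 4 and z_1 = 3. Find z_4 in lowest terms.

4591/1227

F(4) = 2, F(3) = −5. z_2 = 3 − (−5)·(3 − 4)/((−5) − 2) = 26/7.
F(3) = −5, F(26/7) = −10/49. z_3 = (26/7) − (−10/49)·((26/7) − 3)/((−10/49) − (−5)) = 176/47.
F(26/7) = −10/49, F(176/47) = 50/2209. z_4 = (176/47) − (50/2209)·((176/47) − (26/7))/((50/2209) − (−10/49)) = 4591/1227.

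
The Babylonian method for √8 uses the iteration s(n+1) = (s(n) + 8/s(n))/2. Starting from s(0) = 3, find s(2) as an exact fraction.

s(1) = (3 + 8/3)/2 = 17/6.
s(2) = (17/6 + 8/(17/6))/2 = 577/204.

577/204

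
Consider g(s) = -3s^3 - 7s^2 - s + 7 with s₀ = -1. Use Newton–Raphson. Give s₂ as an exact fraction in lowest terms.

-13/9

g'(s) = -9s^2 - 14s - 1.
g(-1) = 4, g'(-1) = 4, so s₁ = (-1) - 4/4 = -2.
g(-2) = 5, g'(-2) = -9, so s₂ = (-2) - 5/(-9) = -13/9.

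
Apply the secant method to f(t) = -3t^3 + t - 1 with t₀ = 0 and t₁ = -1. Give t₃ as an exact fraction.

f(0) = -1, f(-1) = 1. t₂ = (-1) - 1·((-1) - 0)/(1 - (-1)) = -1/2.
f(-1) = 1, f(-1/2) = -9/8. t₃ = (-1/2) - (-9/8)·((-1/2) - (-1))/((-9/8) - 1) = -13/17.

-13/17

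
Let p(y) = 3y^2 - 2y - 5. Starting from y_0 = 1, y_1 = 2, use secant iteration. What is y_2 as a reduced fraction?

11/7

p(1) = -4, p(2) = 3. y_2 = 2 - 3·(2 - 1)/(3 - (-4)) = 11/7.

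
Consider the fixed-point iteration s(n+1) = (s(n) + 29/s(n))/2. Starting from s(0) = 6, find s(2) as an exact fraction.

s(1) = (6 + 29/6)/2 = 65/12.
s(2) = (65/12 + 29/(65/12))/2 = 8401/1560.

8401/1560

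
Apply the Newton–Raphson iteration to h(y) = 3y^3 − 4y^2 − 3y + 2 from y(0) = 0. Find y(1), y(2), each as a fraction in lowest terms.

y(1) = 2/3, y(2) = 6/13

h'(y) = 9y^2 − 8y − 3.
h(0) = 2, h'(0) = −3, so y(1) = 0 − 2/(−3) = 2/3.
h(2/3) = −8/9, h'(2/3) = −13/3, so y(2) = (2/3) − (−8/9)/(−13/3) = 6/13.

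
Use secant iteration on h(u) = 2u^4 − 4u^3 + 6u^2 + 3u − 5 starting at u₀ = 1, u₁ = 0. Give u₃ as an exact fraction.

1715/2049

h(1) = 2, h(0) = −5. u₂ = 0 − (−5)·(0 − 1)/((−5) − 2) = 5/7.
h(0) = −5, h(5/7) = −1760/2401. u₃ = (5/7) − (−1760/2401)·((5/7) − 0)/((−1760/2401) − (−5)) = 1715/2049.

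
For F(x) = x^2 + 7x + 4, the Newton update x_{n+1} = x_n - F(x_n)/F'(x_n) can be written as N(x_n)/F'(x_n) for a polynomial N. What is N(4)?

F'(x) = 2x + 7.
N(x) = x·F'(x) - F(x) = x·(2x + 7) - (x^2 + 7x + 4) = x^2 - 4.
N(4) = 12.

12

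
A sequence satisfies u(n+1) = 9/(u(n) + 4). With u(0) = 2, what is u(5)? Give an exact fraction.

u(1) = 9/(2 + 4) = 3/2.
u(2) = 9/(3/2 + 4) = 18/11.
u(3) = 9/(18/11 + 4) = 99/62.
u(4) = 9/(99/62 + 4) = 558/347.
u(5) = 9/(558/347 + 4) = 3123/1946.

3123/1946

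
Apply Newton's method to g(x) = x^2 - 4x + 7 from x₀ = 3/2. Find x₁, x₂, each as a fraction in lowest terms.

g'(x) = 2x - 4.
g(3/2) = 13/4, g'(3/2) = -1, so x₁ = (3/2) - (13/4)/(-1) = 19/4.
g(19/4) = 169/16, g'(19/4) = 11/2, so x₂ = (19/4) - (169/16)/(11/2) = 249/88.

x₁ = 19/4, x₂ = 249/88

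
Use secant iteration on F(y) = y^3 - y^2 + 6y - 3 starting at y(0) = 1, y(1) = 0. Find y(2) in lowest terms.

F(1) = 3, F(0) = -3. y(2) = 0 - (-3)·(0 - 1)/((-3) - 3) = 1/2.

1/2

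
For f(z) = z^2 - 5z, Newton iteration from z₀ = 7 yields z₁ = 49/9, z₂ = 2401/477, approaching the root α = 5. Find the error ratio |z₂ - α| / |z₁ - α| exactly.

z₁ - α = 49/9 - 5 = 4/9, so |z₁ - α| = 4/9.
z₂ - α = 2401/477 - 5 = 16/477, so |z₂ - α| = 16/477.
Ratio = (16/477) / (4/9) = 4/53.

4/53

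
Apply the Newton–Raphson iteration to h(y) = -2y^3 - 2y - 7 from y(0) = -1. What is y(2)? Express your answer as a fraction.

-2227/1708

h'(y) = -6y^2 - 2.
h(-1) = -3, h'(-1) = -8, so y(1) = (-1) - (-3)/(-8) = -11/8.
h(-11/8) = 243/256, h'(-11/8) = -427/32, so y(2) = (-11/8) - (243/256)/(-427/32) = -2227/1708.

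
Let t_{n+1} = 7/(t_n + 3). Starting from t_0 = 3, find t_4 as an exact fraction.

t_1 = 7/(3 + 3) = 7/6.
t_2 = 7/(7/6 + 3) = 42/25.
t_3 = 7/(42/25 + 3) = 175/117.
t_4 = 7/(175/117 + 3) = 819/526.

819/526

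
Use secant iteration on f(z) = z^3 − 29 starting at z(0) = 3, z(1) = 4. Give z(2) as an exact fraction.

113/37

f(3) = −2, f(4) = 35. z(2) = 4 − 35·(4 − 3)/(35 − (−2)) = 113/37.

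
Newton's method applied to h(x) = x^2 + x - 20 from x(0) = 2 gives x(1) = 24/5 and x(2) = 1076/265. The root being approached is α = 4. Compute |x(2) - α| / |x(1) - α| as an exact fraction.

x(1) - α = 24/5 - 4 = 4/5, so |x(1) - α| = 4/5.
x(2) - α = 1076/265 - 4 = 16/265, so |x(2) - α| = 16/265.
Ratio = (16/265) / (4/5) = 4/53.

4/53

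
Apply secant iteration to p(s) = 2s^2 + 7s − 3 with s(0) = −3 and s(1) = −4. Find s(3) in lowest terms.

p(−3) = −6, p(−4) = 1. s(2) = (−4) − 1·((−4) − (−3))/(1 − (−6)) = −27/7.
p(−4) = 1, p(−27/7) = −12/49. s(3) = (−27/7) − (−12/49)·((−27/7) − (−4))/((−12/49) − 1) = −237/61.

−237/61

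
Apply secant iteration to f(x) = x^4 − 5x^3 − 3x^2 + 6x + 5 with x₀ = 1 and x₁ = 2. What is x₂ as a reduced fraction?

27/23

f(1) = 4, f(2) = −19. x₂ = 2 − (−19)·(2 − 1)/((−19) − 4) = 27/23.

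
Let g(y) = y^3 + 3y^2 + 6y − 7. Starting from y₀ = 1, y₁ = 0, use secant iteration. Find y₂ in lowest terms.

7/10

g(1) = 3, g(0) = −7. y₂ = 0 − (−7)·(0 − 1)/((−7) − 3) = 7/10.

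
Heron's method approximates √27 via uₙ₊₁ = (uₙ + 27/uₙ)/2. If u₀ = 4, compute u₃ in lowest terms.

u₁ = (4 + 27/4)/2 = 43/8.
u₂ = (43/8 + 27/(43/8))/2 = 3577/688.
u₃ = (3577/688 + 27/(3577/688))/2 = 25575217/4921952.

25575217/4921952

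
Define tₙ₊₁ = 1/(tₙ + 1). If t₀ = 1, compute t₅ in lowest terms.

8/13

t₁ = 1/(1 + 1) = 1/2.
t₂ = 1/(1/2 + 1) = 2/3.
t₃ = 1/(2/3 + 1) = 3/5.
t₄ = 1/(3/5 + 1) = 5/8.
t₅ = 1/(5/8 + 1) = 8/13.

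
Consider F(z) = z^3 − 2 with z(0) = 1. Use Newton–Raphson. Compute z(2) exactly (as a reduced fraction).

F'(z) = 3z^2.
F(1) = −1, F'(1) = 3, so z(1) = 1 − (−1)/3 = 4/3.
F(4/3) = 10/27, F'(4/3) = 16/3, so z(2) = (4/3) − (10/27)/(16/3) = 91/72.

91/72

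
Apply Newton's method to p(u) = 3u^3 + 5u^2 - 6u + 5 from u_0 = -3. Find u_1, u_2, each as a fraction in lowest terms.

u_1 = -122/45, u_2 = -2667271/1003590

p'(u) = 9u^2 + 10u - 6.
p(-3) = -13, p'(-3) = 45, so u_1 = (-3) - (-13)/45 = -122/45.
p(-122/45) = -53573/30375, p'(-122/45) = 826/25, so u_2 = (-122/45) - (-53573/30375)/(826/25) = -2667271/1003590.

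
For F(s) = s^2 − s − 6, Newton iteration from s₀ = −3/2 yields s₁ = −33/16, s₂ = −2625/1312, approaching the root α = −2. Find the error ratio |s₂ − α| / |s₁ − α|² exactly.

8/41

s₁ − α = −33/16 − (−2) = −33/16 + 2 = −1/16, so |s₁ − α| = 1/16.
s₂ − α = −2625/1312 − (−2) = −2625/1312 + 2 = −1/1312, so |s₂ − α| = 1/1312.
|s₁ − α|² = 1/256.
Ratio = (1/1312) / (1/256) = 8/41.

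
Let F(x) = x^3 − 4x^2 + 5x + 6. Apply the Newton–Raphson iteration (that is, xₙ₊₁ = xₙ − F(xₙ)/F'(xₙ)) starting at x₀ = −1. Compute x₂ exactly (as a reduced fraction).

F'(x) = 3x^2 − 8x + 5.
F(−1) = −4, F'(−1) = 16, so x₁ = (−1) − (−4)/16 = −3/4.
F(−3/4) = −27/64, F'(−3/4) = 203/16, so x₂ = (−3/4) − (−27/64)/(203/16) = −291/406.

−291/406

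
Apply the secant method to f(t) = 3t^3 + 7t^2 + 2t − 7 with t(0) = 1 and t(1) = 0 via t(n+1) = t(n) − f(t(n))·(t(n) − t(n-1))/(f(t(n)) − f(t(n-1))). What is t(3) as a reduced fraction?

336/341

f(1) = 5, f(0) = −7. t(2) = 0 − (−7)·(0 − 1)/((−7) − 5) = 7/12.
f(0) = −7, f(7/12) = −1645/576. t(3) = (7/12) − (−1645/576)·((7/12) − 0)/((−1645/576) − (−7)) = 336/341.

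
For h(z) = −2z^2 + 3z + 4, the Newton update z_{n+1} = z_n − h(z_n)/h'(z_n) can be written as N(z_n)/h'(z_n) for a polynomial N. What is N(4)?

h'(z) = −4z + 3.
N(z) = z·h'(z) − h(z) = z·(−4z + 3) − (−2z^2 + 3z + 4) = −2z^2 − 4.
N(4) = −36.

−36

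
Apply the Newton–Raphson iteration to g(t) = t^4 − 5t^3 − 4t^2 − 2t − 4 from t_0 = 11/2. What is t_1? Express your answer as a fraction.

g'(t) = 4t^3 − 15t^2 − 8t − 2.
g(11/2) = −845/16, g'(11/2) = 663/4, so t_1 = (11/2) − (−845/16)/(663/4) = 1187/204.

1187/204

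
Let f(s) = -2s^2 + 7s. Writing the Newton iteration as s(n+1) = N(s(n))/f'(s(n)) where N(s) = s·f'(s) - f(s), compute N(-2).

-8

f'(s) = -4s + 7.
N(s) = s·f'(s) - f(s) = s·(-4s + 7) - (-2s^2 + 7s) = -2s^2.
N(-2) = -8.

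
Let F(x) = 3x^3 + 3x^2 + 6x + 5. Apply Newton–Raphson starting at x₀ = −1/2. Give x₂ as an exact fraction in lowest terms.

−23035/26082

F'(x) = 9x^2 + 6x + 6.
F(−1/2) = 19/8, F'(−1/2) = 21/4, so x₁ = (−1/2) − (19/8)/(21/4) = −20/21.
F(−20/21) = −1805/3087, F'(−20/21) = 414/49, so x₂ = (−20/21) − (−1805/3087)/(414/49) = −23035/26082.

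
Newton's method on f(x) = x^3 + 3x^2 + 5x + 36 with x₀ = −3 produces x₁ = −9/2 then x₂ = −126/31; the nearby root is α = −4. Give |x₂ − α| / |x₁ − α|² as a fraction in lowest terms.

8/31

x₁ − α = −9/2 − (−4) = −9/2 + 4 = −1/2, so |x₁ − α| = 1/2.
x₂ − α = −126/31 − (−4) = −126/31 + 4 = −2/31, so |x₂ − α| = 2/31.
|x₁ − α|² = 1/4.
Ratio = (2/31) / (1/4) = 8/31.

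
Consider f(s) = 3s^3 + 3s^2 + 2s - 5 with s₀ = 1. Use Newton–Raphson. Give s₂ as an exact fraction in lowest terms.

f'(s) = 9s^2 + 6s + 2.
f(1) = 3, f'(1) = 17, so s₁ = 1 - 3/17 = 14/17.
f(14/17) = 1755/4913, f'(14/17) = 3770/289, so s₂ = (14/17) - (1755/4913)/(3770/289) = 785/986.

785/986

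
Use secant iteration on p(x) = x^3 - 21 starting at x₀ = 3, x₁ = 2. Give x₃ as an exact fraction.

16659/5983

p(3) = 6, p(2) = -13. x₂ = 2 - (-13)·(2 - 3)/((-13) - 6) = 51/19.
p(2) = -13, p(51/19) = -11388/6859. x₃ = (51/19) - (-11388/6859)·((51/19) - 2)/((-11388/6859) - (-13)) = 16659/5983.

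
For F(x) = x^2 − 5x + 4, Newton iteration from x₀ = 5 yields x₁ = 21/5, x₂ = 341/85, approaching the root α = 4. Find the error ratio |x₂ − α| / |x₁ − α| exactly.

1/17

x₁ − α = 21/5 − 4 = 1/5, so |x₁ − α| = 1/5.
x₂ − α = 341/85 − 4 = 1/85, so |x₂ − α| = 1/85.
Ratio = (1/85) / (1/5) = 1/17.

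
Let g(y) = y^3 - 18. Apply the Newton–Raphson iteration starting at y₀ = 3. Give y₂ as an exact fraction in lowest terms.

755/288

g'(y) = 3y^2.
g(3) = 9, g'(3) = 27, so y₁ = 3 - 9/27 = 8/3.
g(8/3) = 26/27, g'(8/3) = 64/3, so y₂ = (8/3) - (26/27)/(64/3) = 755/288.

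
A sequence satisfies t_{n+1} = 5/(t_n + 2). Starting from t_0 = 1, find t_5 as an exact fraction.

t_1 = 5/(1 + 2) = 5/3.
t_2 = 5/(5/3 + 2) = 15/11.
t_3 = 5/(15/11 + 2) = 55/37.
t_4 = 5/(55/37 + 2) = 185/129.
t_5 = 5/(185/129 + 2) = 645/443.

645/443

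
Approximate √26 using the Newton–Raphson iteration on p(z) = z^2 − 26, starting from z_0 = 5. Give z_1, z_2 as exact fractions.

z_1 = 51/10, z_2 = 5201/1020

p'(z) = 2z.
p(5) = −1, p'(5) = 10, so z_1 = 5 − (−1)/10 = 51/10.
p(51/10) = 1/100, p'(51/10) = 51/5, so z_2 = (51/10) − (1/100)/(51/5) = 5201/1020.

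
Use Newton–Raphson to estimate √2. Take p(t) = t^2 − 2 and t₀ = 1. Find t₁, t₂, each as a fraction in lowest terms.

p'(t) = 2t.
p(1) = −1, p'(1) = 2, so t₁ = 1 − (−1)/2 = 3/2.
p(3/2) = 1/4, p'(3/2) = 3, so t₂ = (3/2) − (1/4)/3 = 17/12.

t₁ = 3/2, t₂ = 17/12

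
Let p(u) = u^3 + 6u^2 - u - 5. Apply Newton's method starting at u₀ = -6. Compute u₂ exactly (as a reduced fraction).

p'(u) = 3u^2 + 12u - 1.
p(-6) = 1, p'(-6) = 35, so u₁ = (-6) - 1/35 = -211/35.
p(-211/35) = -421/42875, p'(-211/35) = 43718/1225, so u₂ = (-211/35) - (-421/42875)/(43718/1225) = -9224077/1530130.

-9224077/1530130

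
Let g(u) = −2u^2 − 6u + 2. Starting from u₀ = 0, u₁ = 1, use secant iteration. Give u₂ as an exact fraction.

g(0) = 2, g(1) = −6. u₂ = 1 − (−6)·(1 − 0)/((−6) − 2) = 1/4.

1/4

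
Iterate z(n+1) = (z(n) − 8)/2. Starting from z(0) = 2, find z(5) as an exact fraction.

−123/16

z(1) = (2 − 8)/2 = −3.
z(2) = ((−3) − 8)/2 = −11/2.
z(3) = ((−11/2) − 8)/2 = −27/4.
z(4) = ((−27/4) − 8)/2 = −59/8.
z(5) = ((−59/8) − 8)/2 = −123/16.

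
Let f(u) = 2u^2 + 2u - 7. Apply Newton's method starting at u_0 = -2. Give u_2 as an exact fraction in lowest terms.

f'(u) = 4u + 2.
f(-2) = -3, f'(-2) = -6, so u_1 = (-2) - (-3)/(-6) = -5/2.
f(-5/2) = 1/2, f'(-5/2) = -8, so u_2 = (-5/2) - (1/2)/(-8) = -39/16.

-39/16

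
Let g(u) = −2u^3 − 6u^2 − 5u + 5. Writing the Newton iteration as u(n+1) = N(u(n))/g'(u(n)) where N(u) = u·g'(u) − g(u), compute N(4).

g'(u) = −6u^2 − 12u − 5.
N(u) = u·g'(u) − g(u) = u·(−6u^2 − 12u − 5) − (−2u^3 − 6u^2 − 5u + 5) = −4u^3 − 6u^2 − 5.
N(4) = −357.

−357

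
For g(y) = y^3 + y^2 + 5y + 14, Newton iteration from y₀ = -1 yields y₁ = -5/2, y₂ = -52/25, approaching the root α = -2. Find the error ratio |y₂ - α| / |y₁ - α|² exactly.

y₁ - α = -5/2 - (-2) = -5/2 + 2 = -1/2, so |y₁ - α| = 1/2.
y₂ - α = -52/25 - (-2) = -52/25 + 2 = -2/25, so |y₂ - α| = 2/25.
|y₁ - α|² = 1/4.
Ratio = (2/25) / (1/4) = 8/25.

8/25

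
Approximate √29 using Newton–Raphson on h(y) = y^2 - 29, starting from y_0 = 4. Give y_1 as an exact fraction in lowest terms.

45/8

h'(y) = 2y.
h(4) = -13, h'(4) = 8, so y_1 = 4 - (-13)/8 = 45/8.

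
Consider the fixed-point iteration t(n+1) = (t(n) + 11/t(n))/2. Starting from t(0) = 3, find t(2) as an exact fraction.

199/60

t(1) = (3 + 11/3)/2 = 10/3.
t(2) = (10/3 + 11/(10/3))/2 = 199/60.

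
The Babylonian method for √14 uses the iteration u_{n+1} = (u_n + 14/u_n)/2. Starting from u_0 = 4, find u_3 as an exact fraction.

403201/107760

u_1 = (4 + 14/4)/2 = 15/4.
u_2 = (15/4 + 14/(15/4))/2 = 449/120.
u_3 = (449/120 + 14/(449/120))/2 = 403201/107760.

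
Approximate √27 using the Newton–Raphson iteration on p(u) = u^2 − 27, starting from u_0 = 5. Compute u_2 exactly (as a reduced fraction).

p'(u) = 2u.
p(5) = −2, p'(5) = 10, so u_1 = 5 − (−2)/10 = 26/5.
p(26/5) = 1/25, p'(26/5) = 52/5, so u_2 = (26/5) − (1/25)/(52/5) = 1351/260.

1351/260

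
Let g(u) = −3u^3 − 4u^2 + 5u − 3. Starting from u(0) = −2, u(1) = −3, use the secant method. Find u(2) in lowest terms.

−69/32

g(−2) = −5, g(−3) = 27. u(2) = (−3) − 27·((−3) − (−2))/(27 − (−5)) = −69/32.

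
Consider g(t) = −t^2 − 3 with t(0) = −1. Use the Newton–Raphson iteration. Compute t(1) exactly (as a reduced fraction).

1

g'(t) = −2t.
g(−1) = −4, g'(−1) = 2, so t(1) = (−1) − (−4)/2 = 1.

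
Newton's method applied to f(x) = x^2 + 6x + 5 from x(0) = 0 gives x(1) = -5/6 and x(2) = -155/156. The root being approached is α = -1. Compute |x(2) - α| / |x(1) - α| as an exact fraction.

x(1) - α = -5/6 - (-1) = -5/6 + 1 = 1/6, so |x(1) - α| = 1/6.
x(2) - α = -155/156 - (-1) = -155/156 + 1 = 1/156, so |x(2) - α| = 1/156.
Ratio = (1/156) / (1/6) = 1/26.

1/26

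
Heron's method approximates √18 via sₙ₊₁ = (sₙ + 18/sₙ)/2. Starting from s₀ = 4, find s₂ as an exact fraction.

s₁ = (4 + 18/4)/2 = 17/4.
s₂ = (17/4 + 18/(17/4))/2 = 577/136.

577/136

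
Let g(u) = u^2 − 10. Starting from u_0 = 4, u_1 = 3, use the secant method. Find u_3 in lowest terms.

g(4) = 6, g(3) = −1. u_2 = 3 − (−1)·(3 − 4)/((−1) − 6) = 22/7.
g(3) = −1, g(22/7) = −6/49. u_3 = (22/7) − (−6/49)·((22/7) − 3)/((−6/49) − (−1)) = 136/43.

136/43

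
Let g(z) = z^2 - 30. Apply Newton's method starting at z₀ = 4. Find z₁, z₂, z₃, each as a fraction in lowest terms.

g'(z) = 2z.
g(4) = -14, g'(4) = 8, so z₁ = 4 - (-14)/8 = 23/4.
g(23/4) = 49/16, g'(23/4) = 23/2, so z₂ = (23/4) - (49/16)/(23/2) = 1009/184.
g(1009/184) = 2401/33856, g'(1009/184) = 1009/92, so z₃ = (1009/184) - (2401/33856)/(1009/92) = 2033761/371312.

z₁ = 23/4, z₂ = 1009/184, z₃ = 2033761/371312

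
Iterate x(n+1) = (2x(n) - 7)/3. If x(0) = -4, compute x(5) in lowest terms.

-535/81

x(1) = (2·(-4) - 7)/3 = -5.
x(2) = (2·(-5) - 7)/3 = -17/3.
x(3) = (2·(-17/3) - 7)/3 = -55/9.
x(4) = (2·(-55/9) - 7)/3 = -173/27.
x(5) = (2·(-173/27) - 7)/3 = -535/81.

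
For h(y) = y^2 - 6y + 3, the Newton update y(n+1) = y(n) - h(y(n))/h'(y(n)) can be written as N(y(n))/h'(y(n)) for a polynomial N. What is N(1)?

h'(y) = 2y - 6.
N(y) = y·h'(y) - h(y) = y·(2y - 6) - (y^2 - 6y + 3) = y^2 - 3.
N(1) = -2.

-2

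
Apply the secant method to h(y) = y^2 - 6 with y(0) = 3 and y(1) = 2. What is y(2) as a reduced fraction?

12/5

h(3) = 3, h(2) = -2. y(2) = 2 - (-2)·(2 - 3)/((-2) - 3) = 12/5.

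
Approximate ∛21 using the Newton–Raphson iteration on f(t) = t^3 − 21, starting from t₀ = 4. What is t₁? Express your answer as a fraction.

149/48

f'(t) = 3t^2.
f(4) = 43, f'(4) = 48, so t₁ = 4 − 43/48 = 149/48.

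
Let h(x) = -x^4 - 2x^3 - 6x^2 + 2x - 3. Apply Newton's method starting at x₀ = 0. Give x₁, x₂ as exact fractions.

h'(x) = -4x^3 - 6x^2 - 12x + 2.
h(0) = -3, h'(0) = 2, so x₁ = 0 - (-3)/2 = 3/2.
h(3/2) = -405/16, h'(3/2) = -43, so x₂ = (3/2) - (-405/16)/(-43) = 627/688.

x₁ = 3/2, x₂ = 627/688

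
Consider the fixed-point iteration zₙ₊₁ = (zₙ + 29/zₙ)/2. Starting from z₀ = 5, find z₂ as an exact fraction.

z₁ = (5 + 29/5)/2 = 27/5.
z₂ = (27/5 + 29/(27/5))/2 = 727/135.

727/135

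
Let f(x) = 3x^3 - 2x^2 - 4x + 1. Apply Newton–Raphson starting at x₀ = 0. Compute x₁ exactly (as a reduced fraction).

1/4

f'(x) = 9x^2 - 4x - 4.
f(0) = 1, f'(0) = -4, so x₁ = 0 - 1/(-4) = 1/4.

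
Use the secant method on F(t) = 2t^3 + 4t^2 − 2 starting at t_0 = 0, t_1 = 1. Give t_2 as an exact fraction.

1/3

F(0) = −2, F(1) = 4. t_2 = 1 − 4·(1 − 0)/(4 − (−2)) = 1/3.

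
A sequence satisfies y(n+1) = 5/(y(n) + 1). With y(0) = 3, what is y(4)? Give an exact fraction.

145/74

y(1) = 5/(3 + 1) = 5/4.
y(2) = 5/(5/4 + 1) = 20/9.
y(3) = 5/(20/9 + 1) = 45/29.
y(4) = 5/(45/29 + 1) = 145/74.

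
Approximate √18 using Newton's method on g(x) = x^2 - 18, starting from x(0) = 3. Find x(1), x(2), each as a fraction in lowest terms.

g'(x) = 2x.
g(3) = -9, g'(3) = 6, so x(1) = 3 - (-9)/6 = 9/2.
g(9/2) = 9/4, g'(9/2) = 9, so x(2) = (9/2) - (9/4)/9 = 17/4.

x(1) = 9/2, x(2) = 17/4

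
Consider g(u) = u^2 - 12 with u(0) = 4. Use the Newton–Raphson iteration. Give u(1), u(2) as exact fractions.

u(1) = 7/2, u(2) = 97/28

g'(u) = 2u.
g(4) = 4, g'(4) = 8, so u(1) = 4 - 4/8 = 7/2.
g(7/2) = 1/4, g'(7/2) = 7, so u(2) = (7/2) - (1/4)/7 = 97/28.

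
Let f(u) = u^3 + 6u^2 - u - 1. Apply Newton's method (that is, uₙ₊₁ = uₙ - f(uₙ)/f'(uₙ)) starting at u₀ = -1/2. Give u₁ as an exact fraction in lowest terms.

-9/25

f'(u) = 3u^2 + 12u - 1.
f(-1/2) = 7/8, f'(-1/2) = -25/4, so u₁ = (-1/2) - (7/8)/(-25/4) = -9/25.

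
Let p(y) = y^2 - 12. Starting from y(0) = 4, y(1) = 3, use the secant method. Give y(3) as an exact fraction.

52/15

p(4) = 4, p(3) = -3. y(2) = 3 - (-3)·(3 - 4)/((-3) - 4) = 24/7.
p(3) = -3, p(24/7) = -12/49. y(3) = (24/7) - (-12/49)·((24/7) - 3)/((-12/49) - (-3)) = 52/15.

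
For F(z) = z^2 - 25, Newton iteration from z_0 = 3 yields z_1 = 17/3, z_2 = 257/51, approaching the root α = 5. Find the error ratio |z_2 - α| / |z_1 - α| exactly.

1/17

z_1 - α = 17/3 - 5 = 2/3, so |z_1 - α| = 2/3.
z_2 - α = 257/51 - 5 = 2/51, so |z_2 - α| = 2/51.
Ratio = (2/51) / (2/3) = 1/17.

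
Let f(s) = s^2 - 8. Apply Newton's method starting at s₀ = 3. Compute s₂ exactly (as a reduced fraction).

f'(s) = 2s.
f(3) = 1, f'(3) = 6, so s₁ = 3 - 1/6 = 17/6.
f(17/6) = 1/36, f'(17/6) = 17/3, so s₂ = (17/6) - (1/36)/(17/3) = 577/204.

577/204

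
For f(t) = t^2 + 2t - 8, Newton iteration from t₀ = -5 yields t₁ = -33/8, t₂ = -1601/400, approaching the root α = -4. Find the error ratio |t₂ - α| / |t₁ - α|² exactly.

t₁ - α = -33/8 - (-4) = -33/8 + 4 = -1/8, so |t₁ - α| = 1/8.
t₂ - α = -1601/400 - (-4) = -1601/400 + 4 = -1/400, so |t₂ - α| = 1/400.
|t₁ - α|² = 1/64.
Ratio = (1/400) / (1/64) = 4/25.

4/25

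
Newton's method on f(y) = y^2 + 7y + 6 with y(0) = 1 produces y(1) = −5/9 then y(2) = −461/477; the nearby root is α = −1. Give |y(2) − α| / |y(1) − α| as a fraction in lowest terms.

4/53

y(1) − α = −5/9 − (−1) = −5/9 + 1 = 4/9, so |y(1) − α| = 4/9.
y(2) − α = −461/477 − (−1) = −461/477 + 1 = 16/477, so |y(2) − α| = 16/477.
Ratio = (16/477) / (4/9) = 4/53.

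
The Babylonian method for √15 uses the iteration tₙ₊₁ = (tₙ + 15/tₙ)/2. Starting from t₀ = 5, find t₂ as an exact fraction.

t₁ = (5 + 15/5)/2 = 4.
t₂ = (4 + 15/4)/2 = 31/8.

31/8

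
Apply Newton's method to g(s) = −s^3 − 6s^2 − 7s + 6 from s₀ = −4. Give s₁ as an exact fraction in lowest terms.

g'(s) = −3s^2 − 12s − 7.
g(−4) = 2, g'(−4) = −7, so s₁ = (−4) − 2/(−7) = −26/7.

−26/7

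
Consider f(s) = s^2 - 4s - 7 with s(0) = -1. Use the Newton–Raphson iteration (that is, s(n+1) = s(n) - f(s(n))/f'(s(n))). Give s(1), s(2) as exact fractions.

f'(s) = 2s - 4.
f(-1) = -2, f'(-1) = -6, so s(1) = (-1) - (-2)/(-6) = -4/3.
f(-4/3) = 1/9, f'(-4/3) = -20/3, so s(2) = (-4/3) - (1/9)/(-20/3) = -79/60.

s(1) = -4/3, s(2) = -79/60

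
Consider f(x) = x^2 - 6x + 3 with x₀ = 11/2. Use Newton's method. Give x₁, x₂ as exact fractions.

x₁ = 109/20, x₂ = 10681/1960

f'(x) = 2x - 6.
f(11/2) = 1/4, f'(11/2) = 5, so x₁ = (11/2) - (1/4)/5 = 109/20.
f(109/20) = 1/400, f'(109/20) = 49/10, so x₂ = (109/20) - (1/400)/(49/10) = 10681/1960.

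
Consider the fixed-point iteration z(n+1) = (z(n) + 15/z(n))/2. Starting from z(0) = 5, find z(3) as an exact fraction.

1921/496

z(1) = (5 + 15/5)/2 = 4.
z(2) = (4 + 15/4)/2 = 31/8.
z(3) = (31/8 + 15/(31/8))/2 = 1921/496.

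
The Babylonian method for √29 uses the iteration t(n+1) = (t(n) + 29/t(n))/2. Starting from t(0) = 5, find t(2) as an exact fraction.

727/135

t(1) = (5 + 29/5)/2 = 27/5.
t(2) = (27/5 + 29/(27/5))/2 = 727/135.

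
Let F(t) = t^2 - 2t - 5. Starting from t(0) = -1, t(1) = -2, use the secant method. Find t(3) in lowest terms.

F(-1) = -2, F(-2) = 3. t(2) = (-2) - 3·((-2) - (-1))/(3 - (-2)) = -7/5.
F(-2) = 3, F(-7/5) = -6/25. t(3) = (-7/5) - (-6/25)·((-7/5) - (-2))/((-6/25) - 3) = -13/9.

-13/9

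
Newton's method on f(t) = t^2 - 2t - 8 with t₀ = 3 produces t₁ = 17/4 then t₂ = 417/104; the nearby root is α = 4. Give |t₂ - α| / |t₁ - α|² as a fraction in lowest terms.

t₁ - α = 17/4 - 4 = 1/4, so |t₁ - α| = 1/4.
t₂ - α = 417/104 - 4 = 1/104, so |t₂ - α| = 1/104.
|t₁ - α|² = 1/16.
Ratio = (1/104) / (1/16) = 2/13.

2/13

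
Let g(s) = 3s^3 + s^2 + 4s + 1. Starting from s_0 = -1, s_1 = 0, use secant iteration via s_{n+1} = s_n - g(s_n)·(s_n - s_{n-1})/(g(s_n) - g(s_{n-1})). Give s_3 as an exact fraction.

g(-1) = -5, g(0) = 1. s_2 = 0 - 1·(0 - (-1))/(1 - (-5)) = -1/6.
g(0) = 1, g(-1/6) = 25/72. s_3 = (-1/6) - (25/72)·((-1/6) - 0)/((25/72) - 1) = -12/47.

-12/47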